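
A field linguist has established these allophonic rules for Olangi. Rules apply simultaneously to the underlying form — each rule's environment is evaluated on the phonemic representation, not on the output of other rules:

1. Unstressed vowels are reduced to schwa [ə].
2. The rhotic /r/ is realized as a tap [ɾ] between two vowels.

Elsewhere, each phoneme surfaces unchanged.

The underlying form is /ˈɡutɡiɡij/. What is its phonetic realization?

/u/ (between /ɡ/ and /t/): rule 1 targets it, but not in an unstressed syllable → unchanged [u].
/i/ meets the environment for rule 1 (in an unstressed syllable) → [ə].
/i/ (between /ɡ/ and /j/): in an unstressed syllable, so rule 1 applies → [ə].

[ˈɡutɡəɡəj]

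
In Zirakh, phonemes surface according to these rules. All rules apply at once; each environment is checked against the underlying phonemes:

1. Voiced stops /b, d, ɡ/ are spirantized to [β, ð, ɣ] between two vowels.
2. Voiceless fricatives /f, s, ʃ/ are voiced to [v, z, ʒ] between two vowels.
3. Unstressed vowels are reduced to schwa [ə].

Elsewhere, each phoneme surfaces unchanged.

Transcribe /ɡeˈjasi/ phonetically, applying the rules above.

[ɡəˈjazə]

/ɡ/ (word-initial) is in the target of rule 1 but the environment (between two vowels) is not met → [ɡ].
Rule 3 applies to /e/ (between /ɡ/ and /j/: in an unstressed syllable) → [ə].
/a/ (between /j/ and /s/): rule 3 targets it, but not in an unstressed syllable → unchanged [a].
/s/ (between /a/ and /i/) occurs between two vowels → [z] by rule 2.
/i/ (word-final): in an unstressed syllable, so rule 3 applies → [ə].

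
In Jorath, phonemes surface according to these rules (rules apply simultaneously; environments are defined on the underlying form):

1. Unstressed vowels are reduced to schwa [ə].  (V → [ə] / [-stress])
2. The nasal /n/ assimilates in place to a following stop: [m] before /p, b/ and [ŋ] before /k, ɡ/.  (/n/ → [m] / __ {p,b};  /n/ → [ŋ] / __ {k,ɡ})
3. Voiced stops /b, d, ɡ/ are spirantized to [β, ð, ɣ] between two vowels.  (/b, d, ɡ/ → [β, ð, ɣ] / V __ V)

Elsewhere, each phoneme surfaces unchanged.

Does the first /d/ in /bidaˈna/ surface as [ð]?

/d/ meets the environment for rule 3 (between two vowels) → [ð].
The actual realization is [ð], which matches [ð].

Yes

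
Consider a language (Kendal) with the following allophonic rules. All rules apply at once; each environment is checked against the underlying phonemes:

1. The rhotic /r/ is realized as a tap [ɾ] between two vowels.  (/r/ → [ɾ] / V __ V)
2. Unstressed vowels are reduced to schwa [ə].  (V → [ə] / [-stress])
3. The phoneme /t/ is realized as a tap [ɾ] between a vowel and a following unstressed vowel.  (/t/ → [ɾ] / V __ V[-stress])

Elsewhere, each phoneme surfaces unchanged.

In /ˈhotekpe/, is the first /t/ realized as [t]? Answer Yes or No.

No

/t/ meets the environment for rule 3 (between a vowel and a following unstressed vowel) → [ɾ].
The actual realization is [ɾ], not [t].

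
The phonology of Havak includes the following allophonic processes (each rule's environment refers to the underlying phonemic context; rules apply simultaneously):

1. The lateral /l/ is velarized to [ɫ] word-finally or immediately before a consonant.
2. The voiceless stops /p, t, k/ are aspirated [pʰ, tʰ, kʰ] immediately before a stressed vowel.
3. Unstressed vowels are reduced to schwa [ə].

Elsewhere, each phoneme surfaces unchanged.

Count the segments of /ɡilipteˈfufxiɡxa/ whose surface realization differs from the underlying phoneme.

Segments that undergo a rule: /i/ → [ə] (rule 3); /i/ → [ə] (rule 3); /e/ → [ə] (rule 3); /i/ → [ə] (rule 3); /a/ → [ə] (rule 3).
All other segments surface unchanged.

5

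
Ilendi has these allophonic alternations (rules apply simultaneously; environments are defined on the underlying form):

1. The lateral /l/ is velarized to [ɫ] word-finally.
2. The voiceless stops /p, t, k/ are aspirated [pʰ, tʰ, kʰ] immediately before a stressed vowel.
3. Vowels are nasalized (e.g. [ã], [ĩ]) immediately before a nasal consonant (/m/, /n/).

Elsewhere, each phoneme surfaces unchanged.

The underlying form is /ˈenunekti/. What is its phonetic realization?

[ˈẽnũnekti]

/e/ — word-initial, before a nasal consonant — surfaces as [ẽ] (rule 3).
/n/ (between /e/ and /u/): no rule targets it → [n].
/u/ (between /n/ and /n/): before a nasal consonant, so rule 3 applies → [ũ].
/n/ stays [n].
/e/ (between /n/ and /k/) fails the environment for rule 3, so it stays [e].
/k/ (between /e/ and /t/) fails the environment for rule 2, so it stays [k].
/t/ — between /k/ and /i/; rule 2 does not apply here → [t].
/i/ (word-final) fails the environment for rule 3, so it stays [i].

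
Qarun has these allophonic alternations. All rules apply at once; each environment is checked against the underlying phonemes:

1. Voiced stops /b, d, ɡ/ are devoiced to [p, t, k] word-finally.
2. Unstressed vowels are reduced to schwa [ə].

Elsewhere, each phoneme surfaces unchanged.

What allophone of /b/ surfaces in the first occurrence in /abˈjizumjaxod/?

/b/ (between /a/ and /j/) fails the environment for rule 1, so it stays [b].

[b]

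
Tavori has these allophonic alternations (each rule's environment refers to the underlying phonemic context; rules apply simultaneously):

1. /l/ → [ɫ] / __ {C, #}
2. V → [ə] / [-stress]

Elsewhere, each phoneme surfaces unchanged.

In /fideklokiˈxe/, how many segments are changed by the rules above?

Segments that undergo a rule: /i/ → [ə] (rule 2); /e/ → [ə] (rule 2); /o/ → [ə] (rule 2); /i/ → [ə] (rule 2).
All other segments surface unchanged.

4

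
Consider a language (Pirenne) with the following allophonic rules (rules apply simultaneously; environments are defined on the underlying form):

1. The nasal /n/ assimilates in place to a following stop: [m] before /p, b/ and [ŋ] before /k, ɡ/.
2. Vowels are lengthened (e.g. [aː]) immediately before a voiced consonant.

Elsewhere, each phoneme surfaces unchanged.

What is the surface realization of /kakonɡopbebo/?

/k/ stays [k].
/a/ — between /k/ and /k/; rule 2 does not apply here → [a].
/k/ stays [k].
/o/ meets the environment for rule 2 (before a voiced consonant) → [oː].
/n/ — between /o/ and /ɡ/, before a labial or velar stop — surfaces as [ŋ] (rule 1).
/ɡ/ stays [ɡ].
/o/ (between /ɡ/ and /p/) is in the target of rule 2 but the environment (before a voiced consonant) is not met → [o].
/p/ (between /o/ and /b/): no rule targets it → [p].
/b/ (between /p/ and /e/): no rule targets it → [b].
/e/ — between /b/ and /b/, before a voiced consonant — surfaces as [eː] (rule 2).
/b/ (between /e/ and /o/) is unaffected → [b].
/o/ — word-final; rule 2 does not apply here → [o].

[kakoːŋɡopbeːbo]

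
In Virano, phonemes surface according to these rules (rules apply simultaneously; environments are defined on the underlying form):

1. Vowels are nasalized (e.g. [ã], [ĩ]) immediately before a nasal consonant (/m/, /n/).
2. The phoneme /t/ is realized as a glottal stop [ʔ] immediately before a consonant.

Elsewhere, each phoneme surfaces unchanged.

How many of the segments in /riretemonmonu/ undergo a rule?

3

Segments that undergo a rule: /e/ → [ẽ] (rule 1); /o/ → [õ] (rule 1); /o/ → [õ] (rule 1).
All other segments surface unchanged.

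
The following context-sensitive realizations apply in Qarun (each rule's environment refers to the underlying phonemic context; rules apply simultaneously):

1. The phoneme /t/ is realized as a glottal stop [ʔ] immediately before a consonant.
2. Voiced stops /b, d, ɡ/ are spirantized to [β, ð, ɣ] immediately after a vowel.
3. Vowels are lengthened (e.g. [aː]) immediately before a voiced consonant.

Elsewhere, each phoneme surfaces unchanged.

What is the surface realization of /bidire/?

[biːðiːre]

/b/ (word-initial): rule 2 targets it, but not immediately after a vowel → unchanged [b].
/i/ — between /b/ and /d/, before a voiced consonant — surfaces as [iː] (rule 3).
Rule 2 applies to /d/ (between /i/ and /i/: immediately after a vowel) → [ð].
/i/ (between /d/ and /r/) occurs before a voiced consonant → [iː] by rule 3.
/r/ (between /i/ and /e/): no rule targets it → [r].
/e/ (word-final): rule 3 targets it, but not before a voiced consonant → unchanged [e].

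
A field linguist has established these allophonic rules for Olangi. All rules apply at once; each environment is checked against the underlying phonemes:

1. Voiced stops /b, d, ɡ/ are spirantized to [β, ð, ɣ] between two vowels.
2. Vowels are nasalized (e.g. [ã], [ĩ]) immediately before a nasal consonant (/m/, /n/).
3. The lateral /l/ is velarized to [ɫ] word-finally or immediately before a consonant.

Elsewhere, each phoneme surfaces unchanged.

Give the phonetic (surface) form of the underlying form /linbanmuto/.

[lĩnbãnmuto]

/l/ — word-initial; rule 3 does not apply here → [l].
/i/ — between /l/ and /n/, before a nasal consonant — surfaces as [ĩ] (rule 2).
/n/ (between /i/ and /b/) is unaffected → [n].
/b/ (between /n/ and /a/) is in the target of rule 1 but the environment (between two vowels) is not met → [b].
Rule 2 applies to /a/ (between /b/ and /n/: before a nasal consonant) → [ã].
/n/ (between /a/ and /m/): no rule targets it → [n].
/m/ (between /n/ and /u/): no rule targets it → [m].
/u/ (between /m/ and /t/) fails the environment for rule 2, so it stays [u].
/t/ stays [t].
/o/ (word-final) fails the environment for rule 2, so it stays [o].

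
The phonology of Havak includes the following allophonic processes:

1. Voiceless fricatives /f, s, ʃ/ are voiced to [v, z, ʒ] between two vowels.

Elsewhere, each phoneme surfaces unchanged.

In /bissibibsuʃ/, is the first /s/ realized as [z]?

No

/s/ (between /i/ and /s/): rule 1 targets it, but not between two vowels → unchanged [s].
The actual realization is [s], not [z].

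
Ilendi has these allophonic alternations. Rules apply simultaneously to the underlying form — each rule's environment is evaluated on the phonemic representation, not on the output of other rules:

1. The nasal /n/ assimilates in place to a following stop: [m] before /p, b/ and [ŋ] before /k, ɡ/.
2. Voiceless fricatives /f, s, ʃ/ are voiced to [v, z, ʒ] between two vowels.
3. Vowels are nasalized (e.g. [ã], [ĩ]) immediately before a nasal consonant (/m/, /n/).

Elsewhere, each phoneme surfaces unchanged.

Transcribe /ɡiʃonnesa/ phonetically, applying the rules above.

[ɡiʒõnneza]

/ɡ/ (word-initial) is unaffected → [ɡ].
/i/ (between /ɡ/ and /ʃ/): rule 3 targets it, but not before a nasal consonant → unchanged [i].
/ʃ/ (between /i/ and /o/): between two vowels, so rule 2 applies → [ʒ].
/o/ meets the environment for rule 3 (before a nasal consonant) → [õ].
/n/ (between /o/ and /n/) is in the target of rule 1 but the environment (before a labial or velar stop) is not met → [n].
/n/ (between /n/ and /e/) fails the environment for rule 1, so it stays [n].
/e/ — between /n/ and /s/; rule 3 does not apply here → [e].
Rule 2 applies to /s/ (between /e/ and /a/: between two vowels) → [z].
/a/ (word-final): rule 3 targets it, but not before a nasal consonant → unchanged [a].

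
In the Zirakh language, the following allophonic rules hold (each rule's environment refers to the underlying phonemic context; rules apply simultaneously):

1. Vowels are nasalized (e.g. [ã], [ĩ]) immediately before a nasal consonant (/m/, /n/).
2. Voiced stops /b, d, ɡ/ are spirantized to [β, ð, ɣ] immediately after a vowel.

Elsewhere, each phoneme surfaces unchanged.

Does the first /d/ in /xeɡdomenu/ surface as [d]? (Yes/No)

/d/ (between /ɡ/ and /o/): rule 2 targets it, but not immediately after a vowel → unchanged [d].
The actual realization is [d], which matches [d].

Yes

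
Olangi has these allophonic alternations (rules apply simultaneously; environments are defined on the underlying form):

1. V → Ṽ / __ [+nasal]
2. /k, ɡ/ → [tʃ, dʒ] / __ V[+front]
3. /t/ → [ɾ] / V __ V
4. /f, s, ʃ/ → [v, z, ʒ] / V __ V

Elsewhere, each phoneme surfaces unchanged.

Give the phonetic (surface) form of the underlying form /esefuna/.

/e/ (word-initial): rule 1 targets it, but not before a nasal consonant → unchanged [e].
Rule 4 applies to /s/ (between /e/ and /e/: between two vowels) → [z].
/e/ — between /s/ and /f/; rule 1 does not apply here → [e].
/f/ (between /e/ and /u/): between two vowels, so rule 4 applies → [v].
/u/ (between /f/ and /n/): before a nasal consonant, so rule 1 applies → [ũ].
/n/ (between /u/ and /a/) is unaffected → [n].
/a/ (word-final) fails the environment for rule 1, so it stays [a].

[ezevũna]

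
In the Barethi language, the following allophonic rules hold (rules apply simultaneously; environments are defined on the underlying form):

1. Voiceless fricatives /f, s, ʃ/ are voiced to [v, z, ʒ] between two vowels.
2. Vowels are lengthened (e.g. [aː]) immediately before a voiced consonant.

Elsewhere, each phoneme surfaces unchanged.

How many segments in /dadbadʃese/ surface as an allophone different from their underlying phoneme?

Segments that undergo a rule: /a/ → [aː] (rule 2); /a/ → [aː] (rule 2); /s/ → [z] (rule 1).
All other segments surface unchanged.

3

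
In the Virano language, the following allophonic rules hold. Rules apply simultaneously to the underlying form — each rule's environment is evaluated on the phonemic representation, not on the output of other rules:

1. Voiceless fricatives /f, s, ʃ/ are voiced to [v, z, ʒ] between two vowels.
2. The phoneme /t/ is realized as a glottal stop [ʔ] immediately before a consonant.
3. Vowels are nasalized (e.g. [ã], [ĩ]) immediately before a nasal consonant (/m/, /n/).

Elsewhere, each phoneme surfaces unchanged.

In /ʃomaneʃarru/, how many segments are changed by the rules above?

Segments that undergo a rule: /o/ → [õ] (rule 3); /a/ → [ã] (rule 3); /ʃ/ → [ʒ] (rule 1).
All other segments surface unchanged.

3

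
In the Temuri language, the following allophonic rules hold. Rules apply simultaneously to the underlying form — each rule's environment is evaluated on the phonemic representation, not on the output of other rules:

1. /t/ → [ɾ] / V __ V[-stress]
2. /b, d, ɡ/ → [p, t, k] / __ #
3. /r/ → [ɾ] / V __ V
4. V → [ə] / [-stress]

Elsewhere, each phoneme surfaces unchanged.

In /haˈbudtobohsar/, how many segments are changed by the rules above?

Segments that undergo a rule: /a/ → [ə] (rule 4); /o/ → [ə] (rule 4); /o/ → [ə] (rule 4); /a/ → [ə] (rule 4).
All other segments surface unchanged.

4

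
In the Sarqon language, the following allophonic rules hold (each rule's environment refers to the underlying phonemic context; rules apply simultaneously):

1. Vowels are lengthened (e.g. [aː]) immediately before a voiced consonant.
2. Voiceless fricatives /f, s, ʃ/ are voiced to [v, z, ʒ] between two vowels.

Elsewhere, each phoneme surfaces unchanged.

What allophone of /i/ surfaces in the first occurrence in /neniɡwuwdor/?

[iː]

/i/ meets the environment for rule 1 (before a voiced consonant) → [iː].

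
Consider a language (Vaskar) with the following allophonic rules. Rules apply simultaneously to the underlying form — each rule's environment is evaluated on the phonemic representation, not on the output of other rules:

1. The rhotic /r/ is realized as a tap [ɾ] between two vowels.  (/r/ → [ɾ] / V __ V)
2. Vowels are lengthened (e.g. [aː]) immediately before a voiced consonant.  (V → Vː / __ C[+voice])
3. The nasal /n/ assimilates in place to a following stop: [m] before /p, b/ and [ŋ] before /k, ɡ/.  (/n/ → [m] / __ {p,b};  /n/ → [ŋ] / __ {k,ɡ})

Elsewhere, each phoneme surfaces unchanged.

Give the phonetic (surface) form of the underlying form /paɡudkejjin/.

/p/ (word-initial) is unaffected → [p].
/a/ (between /p/ and /ɡ/): before a voiced consonant, so rule 2 applies → [aː].
/ɡ/ stays [ɡ].
/u/ (between /ɡ/ and /d/) occurs before a voiced consonant → [uː] by rule 2.
/d/ (between /u/ and /k/) is unaffected → [d].
/k/ (between /d/ and /e/): no rule targets it → [k].
/e/ (between /k/ and /j/) occurs before a voiced consonant → [eː] by rule 2.
/j/ (between /e/ and /j/): no rule targets it → [j].
/j/ (between /j/ and /i/): no rule targets it → [j].
/i/ — between /j/ and /n/, before a voiced consonant — surfaces as [iː] (rule 2).
/n/ (word-final) fails the environment for rule 3, so it stays [n].

[paːɡuːdkeːjjiːn]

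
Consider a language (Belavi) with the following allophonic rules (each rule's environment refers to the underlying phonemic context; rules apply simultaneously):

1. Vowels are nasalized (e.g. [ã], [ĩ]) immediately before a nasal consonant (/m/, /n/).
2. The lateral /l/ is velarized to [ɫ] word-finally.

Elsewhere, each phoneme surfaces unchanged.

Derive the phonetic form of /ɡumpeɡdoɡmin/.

/u/ — between /ɡ/ and /m/, before a nasal consonant — surfaces as [ũ] (rule 1).
/e/ (between /p/ and /ɡ/) is in the target of rule 1 but the environment (before a nasal consonant) is not met → [e].
/o/ (between /d/ and /ɡ/) fails the environment for rule 1, so it stays [o].
/i/ (between /m/ and /n/): before a nasal consonant, so rule 1 applies → [ĩ].

[ɡũmpeɡdoɡmĩn]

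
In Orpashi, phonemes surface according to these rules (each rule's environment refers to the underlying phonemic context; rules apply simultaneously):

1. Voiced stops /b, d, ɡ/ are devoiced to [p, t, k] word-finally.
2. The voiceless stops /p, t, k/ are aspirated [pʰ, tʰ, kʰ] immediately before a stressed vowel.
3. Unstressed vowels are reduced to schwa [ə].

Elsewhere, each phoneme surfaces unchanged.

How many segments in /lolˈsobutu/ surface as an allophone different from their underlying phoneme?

Segments that undergo a rule: /o/ → [ə] (rule 3); /u/ → [ə] (rule 3); /u/ → [ə] (rule 3).
All other segments surface unchanged.

3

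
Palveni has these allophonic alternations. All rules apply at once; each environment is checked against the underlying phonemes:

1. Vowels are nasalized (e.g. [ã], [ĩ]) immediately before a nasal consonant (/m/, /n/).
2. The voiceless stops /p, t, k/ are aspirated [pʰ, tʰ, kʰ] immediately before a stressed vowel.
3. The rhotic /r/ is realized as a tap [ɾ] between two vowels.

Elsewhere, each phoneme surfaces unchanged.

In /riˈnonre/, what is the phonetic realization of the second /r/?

/r/ — between /n/ and /e/; rule 3 does not apply here → [r].

[r]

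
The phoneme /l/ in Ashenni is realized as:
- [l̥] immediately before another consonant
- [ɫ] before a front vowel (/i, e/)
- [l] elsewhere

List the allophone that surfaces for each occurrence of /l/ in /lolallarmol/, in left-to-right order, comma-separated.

[l], [l], [l̥], [l], [l]

Occurrence 1 (position 1): no conditioning environment matches → elsewhere allophone [l].
Occurrence 2 (position 3): no conditioning environment matches → elsewhere allophone [l].
Occurrence 3 (position 5): immediately before another consonant → [l̥].
Occurrence 4 (position 6): no conditioning environment matches → elsewhere allophone [l].
Occurrence 5 (position 11): no conditioning environment matches → elsewhere allophone [l].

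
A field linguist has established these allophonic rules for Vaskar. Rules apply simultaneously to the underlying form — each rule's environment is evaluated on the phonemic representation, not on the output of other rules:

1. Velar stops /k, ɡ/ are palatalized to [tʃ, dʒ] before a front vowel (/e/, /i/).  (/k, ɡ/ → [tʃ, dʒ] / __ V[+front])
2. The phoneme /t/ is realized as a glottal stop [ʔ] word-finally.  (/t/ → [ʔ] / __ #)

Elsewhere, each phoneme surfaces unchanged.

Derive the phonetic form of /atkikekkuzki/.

[attʃitʃekkuztʃi]

/a/ — not in any rule's target class → [a].
/t/ (between /a/ and /k/) is in the target of rule 2 but the environment (word-finally) is not met → [t].
/k/ meets the environment for rule 1 (before a front vowel) → [tʃ].
/i/ — not in any rule's target class → [i].
/k/ (between /i/ and /e/) occurs before a front vowel → [tʃ] by rule 1.
/e/ — not in any rule's target class → [e].
/k/ (between /e/ and /k/): rule 1 targets it, but not before a front vowel → unchanged [k].
/k/ (between /k/ and /u/) is in the target of rule 1 but the environment (before a front vowel) is not met → [k].
/u/ (between /k/ and /z/): no rule targets it → [u].
/z/ stays [z].
/k/ (between /z/ and /i/): before a front vowel, so rule 1 applies → [tʃ].
/i/ (word-final): no rule targets it → [i].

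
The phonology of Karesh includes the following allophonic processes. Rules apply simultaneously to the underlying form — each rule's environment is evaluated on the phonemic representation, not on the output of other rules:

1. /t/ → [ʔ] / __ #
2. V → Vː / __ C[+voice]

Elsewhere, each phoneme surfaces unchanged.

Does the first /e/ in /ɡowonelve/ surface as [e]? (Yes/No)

/e/ — between /n/ and /l/, before a voiced consonant — surfaces as [eː] (rule 2).
The actual realization is [eː], not [e].

No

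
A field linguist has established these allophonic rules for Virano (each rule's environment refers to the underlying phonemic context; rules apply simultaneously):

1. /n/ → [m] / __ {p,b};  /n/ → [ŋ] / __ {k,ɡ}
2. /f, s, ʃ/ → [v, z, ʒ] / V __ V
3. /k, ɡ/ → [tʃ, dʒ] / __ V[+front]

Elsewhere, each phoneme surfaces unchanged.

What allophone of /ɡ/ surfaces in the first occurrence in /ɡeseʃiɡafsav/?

[dʒ]

/ɡ/ meets the environment for rule 3 (before a front vowel) → [dʒ].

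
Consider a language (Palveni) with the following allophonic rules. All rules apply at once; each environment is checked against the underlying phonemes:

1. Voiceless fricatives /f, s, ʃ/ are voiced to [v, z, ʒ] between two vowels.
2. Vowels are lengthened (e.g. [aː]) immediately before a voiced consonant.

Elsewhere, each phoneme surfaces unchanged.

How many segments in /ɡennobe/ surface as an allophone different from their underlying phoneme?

2

Segments that undergo a rule: /e/ → [eː] (rule 2); /o/ → [oː] (rule 2).
All other segments surface unchanged.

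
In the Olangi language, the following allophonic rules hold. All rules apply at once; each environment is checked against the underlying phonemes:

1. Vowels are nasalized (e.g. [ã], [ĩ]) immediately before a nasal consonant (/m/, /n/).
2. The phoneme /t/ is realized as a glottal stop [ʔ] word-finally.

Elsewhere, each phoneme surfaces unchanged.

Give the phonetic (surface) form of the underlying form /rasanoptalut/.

[rasãnoptaluʔ]

/a/ — between /r/ and /s/; rule 1 does not apply here → [a].
Rule 1 applies to /a/ (between /s/ and /n/: before a nasal consonant) → [ã].
/o/ (between /n/ and /p/) fails the environment for rule 1, so it stays [o].
/t/ (between /p/ and /a/) is in the target of rule 2 but the environment (word-finally) is not met → [t].
/a/ (between /t/ and /l/) fails the environment for rule 1, so it stays [a].
/u/ — between /l/ and /t/; rule 1 does not apply here → [u].
Rule 2 applies to /t/ (word-final: word-finally) → [ʔ].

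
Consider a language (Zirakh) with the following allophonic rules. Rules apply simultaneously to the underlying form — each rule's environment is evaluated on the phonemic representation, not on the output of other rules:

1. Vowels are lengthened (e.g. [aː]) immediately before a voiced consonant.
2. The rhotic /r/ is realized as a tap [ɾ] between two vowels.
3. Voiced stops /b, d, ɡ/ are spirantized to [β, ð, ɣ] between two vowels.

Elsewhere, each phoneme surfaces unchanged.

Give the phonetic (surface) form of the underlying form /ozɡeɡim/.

[oːzɡeːɣiːm]

/o/ (word-initial): before a voiced consonant, so rule 1 applies → [oː].
/z/ — not in any rule's target class → [z].
/ɡ/ — between /z/ and /e/; rule 3 does not apply here → [ɡ].
/e/ — between /ɡ/ and /ɡ/, before a voiced consonant — surfaces as [eː] (rule 1).
/ɡ/ — between /e/ and /i/, between two vowels — surfaces as [ɣ] (rule 3).
Rule 1 applies to /i/ (between /ɡ/ and /m/: before a voiced consonant) → [iː].
/m/ stays [m].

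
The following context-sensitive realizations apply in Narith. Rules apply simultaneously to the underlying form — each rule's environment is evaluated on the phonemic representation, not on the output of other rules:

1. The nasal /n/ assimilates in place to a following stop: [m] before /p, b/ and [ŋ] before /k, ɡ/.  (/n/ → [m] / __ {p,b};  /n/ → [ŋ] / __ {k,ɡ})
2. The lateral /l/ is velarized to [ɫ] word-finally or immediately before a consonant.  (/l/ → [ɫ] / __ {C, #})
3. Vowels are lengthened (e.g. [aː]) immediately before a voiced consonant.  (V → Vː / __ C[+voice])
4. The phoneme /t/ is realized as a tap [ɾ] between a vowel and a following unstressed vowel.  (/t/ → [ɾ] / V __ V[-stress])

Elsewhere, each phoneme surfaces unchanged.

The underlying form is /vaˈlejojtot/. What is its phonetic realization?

[vaːˈleːjoːjtot]

Rule 3 applies to /a/ (between /v/ and /l/: before a voiced consonant) → [aː].
/l/ (between /a/ and /e/) is in the target of rule 2 but the environment (word-finally or immediately before a consonant) is not met → [l].
/e/ (between /l/ and /j/): before a voiced consonant, so rule 3 applies → [eː].
/o/ meets the environment for rule 3 (before a voiced consonant) → [oː].
/t/ (between /j/ and /o/) is in the target of rule 4 but the environment (between a vowel and a following unstressed vowel) is not met → [t].
/o/ (between /t/ and /t/): rule 3 targets it, but not before a voiced consonant → unchanged [o].
/t/ — word-final; rule 4 does not apply here → [t].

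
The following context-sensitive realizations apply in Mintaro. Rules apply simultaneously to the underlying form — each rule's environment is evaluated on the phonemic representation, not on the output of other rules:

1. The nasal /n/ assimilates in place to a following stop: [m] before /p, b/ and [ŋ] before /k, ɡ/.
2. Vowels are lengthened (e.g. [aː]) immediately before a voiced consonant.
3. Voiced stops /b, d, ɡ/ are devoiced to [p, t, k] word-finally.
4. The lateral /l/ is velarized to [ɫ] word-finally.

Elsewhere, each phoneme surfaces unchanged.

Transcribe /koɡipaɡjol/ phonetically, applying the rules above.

/o/ (between /k/ and /ɡ/): before a voiced consonant, so rule 2 applies → [oː].
/ɡ/ (between /o/ and /i/) is in the target of rule 3 but the environment (word-finally) is not met → [ɡ].
/i/ (between /ɡ/ and /p/): rule 2 targets it, but not before a voiced consonant → unchanged [i].
/a/ — between /p/ and /ɡ/, before a voiced consonant — surfaces as [aː] (rule 2).
/ɡ/ — between /a/ and /j/; rule 3 does not apply here → [ɡ].
/o/ (between /j/ and /l/) occurs before a voiced consonant → [oː] by rule 2.
/l/ (word-final) occurs word-finally → [ɫ] by rule 4.

[koːɡipaːɡjoːɫ]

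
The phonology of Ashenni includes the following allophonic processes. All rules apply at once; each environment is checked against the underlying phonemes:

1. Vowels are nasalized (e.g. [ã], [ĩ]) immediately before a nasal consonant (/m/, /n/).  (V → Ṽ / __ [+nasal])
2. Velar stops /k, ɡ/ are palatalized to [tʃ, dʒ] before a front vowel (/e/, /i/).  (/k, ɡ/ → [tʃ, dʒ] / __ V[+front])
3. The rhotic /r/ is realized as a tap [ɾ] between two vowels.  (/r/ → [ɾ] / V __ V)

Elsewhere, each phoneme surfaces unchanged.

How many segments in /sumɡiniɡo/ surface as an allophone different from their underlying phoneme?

3

Segments that undergo a rule: /u/ → [ũ] (rule 1); /ɡ/ → [dʒ] (rule 2); /i/ → [ĩ] (rule 1).
All other segments surface unchanged.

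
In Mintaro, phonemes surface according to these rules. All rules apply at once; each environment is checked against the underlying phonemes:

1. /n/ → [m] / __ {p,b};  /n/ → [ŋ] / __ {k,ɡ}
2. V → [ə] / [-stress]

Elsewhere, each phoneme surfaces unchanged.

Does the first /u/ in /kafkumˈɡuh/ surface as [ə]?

Yes

/u/ (between /k/ and /m/): in an unstressed syllable, so rule 2 applies → [ə].
The actual realization is [ə], which matches [ə].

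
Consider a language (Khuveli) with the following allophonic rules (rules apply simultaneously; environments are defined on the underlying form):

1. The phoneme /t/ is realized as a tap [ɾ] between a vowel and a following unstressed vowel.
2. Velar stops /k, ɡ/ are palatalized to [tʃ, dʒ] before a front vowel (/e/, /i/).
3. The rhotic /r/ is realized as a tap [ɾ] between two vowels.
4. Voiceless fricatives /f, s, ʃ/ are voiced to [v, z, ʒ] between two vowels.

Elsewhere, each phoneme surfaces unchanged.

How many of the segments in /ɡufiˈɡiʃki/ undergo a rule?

Segments that undergo a rule: /f/ → [v] (rule 4); /ɡ/ → [dʒ] (rule 2); /k/ → [tʃ] (rule 2).
All other segments surface unchanged.

3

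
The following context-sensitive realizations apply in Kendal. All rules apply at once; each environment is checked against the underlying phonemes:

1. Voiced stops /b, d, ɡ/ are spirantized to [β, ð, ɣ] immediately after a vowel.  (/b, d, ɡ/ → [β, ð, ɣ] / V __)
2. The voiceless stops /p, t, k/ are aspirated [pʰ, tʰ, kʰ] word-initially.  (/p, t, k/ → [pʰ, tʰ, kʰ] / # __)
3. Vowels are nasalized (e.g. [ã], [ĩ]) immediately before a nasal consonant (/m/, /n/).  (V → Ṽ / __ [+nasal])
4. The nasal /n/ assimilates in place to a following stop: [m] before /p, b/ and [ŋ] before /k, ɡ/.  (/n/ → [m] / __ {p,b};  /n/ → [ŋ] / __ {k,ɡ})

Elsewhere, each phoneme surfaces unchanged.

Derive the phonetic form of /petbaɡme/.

/p/ meets the environment for rule 2 (word-initially) → [pʰ].
/e/ — between /p/ and /t/; rule 3 does not apply here → [e].
/t/ — between /e/ and /b/; rule 2 does not apply here → [t].
/b/ (between /t/ and /a/): rule 1 targets it, but not immediately after a vowel → unchanged [b].
/a/ (between /b/ and /ɡ/): rule 3 targets it, but not before a nasal consonant → unchanged [a].
Rule 1 applies to /ɡ/ (between /a/ and /m/: immediately after a vowel) → [ɣ].
/e/ (word-final) is in the target of rule 3 but the environment (before a nasal consonant) is not met → [e].

[pʰetbaɣme]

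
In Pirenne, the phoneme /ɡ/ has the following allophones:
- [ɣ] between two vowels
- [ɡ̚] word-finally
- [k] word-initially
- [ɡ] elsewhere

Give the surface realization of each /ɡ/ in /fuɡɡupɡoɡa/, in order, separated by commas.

[ɡ], [ɡ], [ɡ], [ɣ]

Occurrence 1 (position 3): no conditioning environment matches → elsewhere allophone [ɡ].
Occurrence 2 (position 4): no conditioning environment matches → elsewhere allophone [ɡ].
Occurrence 3 (position 7): no conditioning environment matches → elsewhere allophone [ɡ].
Occurrence 4 (position 9): between two vowels → [ɣ].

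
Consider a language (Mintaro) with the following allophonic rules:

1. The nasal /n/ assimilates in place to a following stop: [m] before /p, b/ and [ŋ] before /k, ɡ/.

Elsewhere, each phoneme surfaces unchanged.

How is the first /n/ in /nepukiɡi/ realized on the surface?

[n]

/n/ (word-initial) is in the target of rule 1 but the environment (before a labial or velar stop) is not met → [n].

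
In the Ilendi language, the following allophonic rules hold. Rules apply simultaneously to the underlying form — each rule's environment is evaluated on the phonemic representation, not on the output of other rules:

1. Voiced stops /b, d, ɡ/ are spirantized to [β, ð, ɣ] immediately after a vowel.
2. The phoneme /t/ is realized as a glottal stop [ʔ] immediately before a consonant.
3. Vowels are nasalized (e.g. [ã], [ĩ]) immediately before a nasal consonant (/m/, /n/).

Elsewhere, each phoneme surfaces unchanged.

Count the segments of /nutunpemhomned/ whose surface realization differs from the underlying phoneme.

Segments that undergo a rule: /u/ → [ũ] (rule 3); /e/ → [ẽ] (rule 3); /o/ → [õ] (rule 3); /d/ → [ð] (rule 1).
All other segments surface unchanged.

4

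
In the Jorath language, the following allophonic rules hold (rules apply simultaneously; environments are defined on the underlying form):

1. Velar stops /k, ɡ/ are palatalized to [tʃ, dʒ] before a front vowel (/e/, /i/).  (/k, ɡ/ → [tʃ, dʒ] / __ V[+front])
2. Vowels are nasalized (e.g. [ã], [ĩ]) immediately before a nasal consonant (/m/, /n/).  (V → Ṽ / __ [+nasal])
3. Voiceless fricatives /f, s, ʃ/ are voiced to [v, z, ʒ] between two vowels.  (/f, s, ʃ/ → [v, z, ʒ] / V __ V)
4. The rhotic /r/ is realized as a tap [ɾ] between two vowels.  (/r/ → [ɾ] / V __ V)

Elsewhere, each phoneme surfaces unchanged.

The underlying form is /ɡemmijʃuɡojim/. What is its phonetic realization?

/ɡ/ (word-initial) occurs before a front vowel → [dʒ] by rule 1.
/e/ (between /ɡ/ and /m/): before a nasal consonant, so rule 2 applies → [ẽ].
/m/ stays [m].
/m/ stays [m].
/i/ (between /m/ and /j/) fails the environment for rule 2, so it stays [i].
/j/ (between /i/ and /ʃ/) is unaffected → [j].
/ʃ/ — between /j/ and /u/; rule 3 does not apply here → [ʃ].
/u/ (between /ʃ/ and /ɡ/): rule 2 targets it, but not before a nasal consonant → unchanged [u].
/ɡ/ (between /u/ and /o/): rule 1 targets it, but not before a front vowel → unchanged [ɡ].
/o/ — between /ɡ/ and /j/; rule 2 does not apply here → [o].
/j/ — not in any rule's target class → [j].
Rule 2 applies to /i/ (between /j/ and /m/: before a nasal consonant) → [ĩ].
/m/ (word-final): no rule targets it → [m].

[dʒẽmmijʃuɡojĩm]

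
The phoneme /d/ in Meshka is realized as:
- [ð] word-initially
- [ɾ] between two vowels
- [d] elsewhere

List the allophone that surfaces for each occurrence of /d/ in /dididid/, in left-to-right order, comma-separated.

Occurrence 1 (position 1): word-initially → [ð].
Occurrence 2 (position 3): between two vowels → [ɾ].
Occurrence 3 (position 5): between two vowels → [ɾ].
Occurrence 4 (position 7): no conditioning environment matches → elsewhere allophone [d].

[ð], [ɾ], [ɾ], [d]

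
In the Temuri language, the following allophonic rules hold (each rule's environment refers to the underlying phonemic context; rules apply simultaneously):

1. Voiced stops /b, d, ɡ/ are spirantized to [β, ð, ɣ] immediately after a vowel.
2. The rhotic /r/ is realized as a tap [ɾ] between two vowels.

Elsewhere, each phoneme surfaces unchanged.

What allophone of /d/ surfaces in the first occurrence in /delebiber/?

/d/ (word-initial) fails the environment for rule 1, so it stays [d].

[d]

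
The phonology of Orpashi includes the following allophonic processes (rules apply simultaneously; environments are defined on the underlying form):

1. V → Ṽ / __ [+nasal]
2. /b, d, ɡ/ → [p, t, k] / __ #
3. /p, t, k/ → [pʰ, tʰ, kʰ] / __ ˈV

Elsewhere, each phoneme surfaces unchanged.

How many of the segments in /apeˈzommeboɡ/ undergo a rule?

2

Segments that undergo a rule: /o/ → [õ] (rule 1); /ɡ/ → [k] (rule 2).
All other segments surface unchanged.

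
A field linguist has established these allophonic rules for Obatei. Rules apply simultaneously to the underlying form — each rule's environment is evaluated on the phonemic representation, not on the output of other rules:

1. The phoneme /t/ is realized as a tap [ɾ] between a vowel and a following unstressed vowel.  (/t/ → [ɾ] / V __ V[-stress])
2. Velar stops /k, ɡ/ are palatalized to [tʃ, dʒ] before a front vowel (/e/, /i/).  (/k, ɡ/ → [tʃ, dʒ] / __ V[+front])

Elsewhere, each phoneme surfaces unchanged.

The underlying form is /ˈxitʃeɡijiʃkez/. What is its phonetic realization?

[ˈxitʃedʒijiʃtʃez]

/x/ — not in any rule's target class → [x].
/i/ — not in any rule's target class → [i].
/t/ — between /i/ and /ʃ/; rule 1 does not apply here → [t].
/ʃ/ (between /t/ and /e/) is unaffected → [ʃ].
/e/ — not in any rule's target class → [e].
/ɡ/ (between /e/ and /i/) occurs before a front vowel → [dʒ] by rule 2.
/i/ stays [i].
/j/ stays [j].
/i/ stays [i].
/ʃ/ (between /i/ and /k/) is unaffected → [ʃ].
/k/ (between /ʃ/ and /e/) occurs before a front vowel → [tʃ] by rule 2.
/e/ (between /k/ and /z/): no rule targets it → [e].
/z/ (word-final) is unaffected → [z].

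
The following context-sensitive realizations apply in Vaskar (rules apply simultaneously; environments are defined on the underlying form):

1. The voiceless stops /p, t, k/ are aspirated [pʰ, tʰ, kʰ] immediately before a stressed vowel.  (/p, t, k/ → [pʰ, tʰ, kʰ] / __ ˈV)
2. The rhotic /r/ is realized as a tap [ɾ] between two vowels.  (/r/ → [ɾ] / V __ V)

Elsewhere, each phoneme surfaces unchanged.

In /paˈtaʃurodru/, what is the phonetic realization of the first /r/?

[ɾ]

/r/ (between /u/ and /o/) occurs between two vowels → [ɾ] by rule 2.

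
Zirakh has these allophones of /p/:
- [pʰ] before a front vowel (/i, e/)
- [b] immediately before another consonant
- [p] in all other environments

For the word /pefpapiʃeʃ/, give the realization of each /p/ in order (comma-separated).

[pʰ], [p], [pʰ]

Occurrence 1 (position 1): before a front vowel (/i, e/) → [pʰ].
Occurrence 2 (position 4): no conditioning environment matches → elsewhere allophone [p].
Occurrence 3 (position 6): before a front vowel (/i, e/) → [pʰ].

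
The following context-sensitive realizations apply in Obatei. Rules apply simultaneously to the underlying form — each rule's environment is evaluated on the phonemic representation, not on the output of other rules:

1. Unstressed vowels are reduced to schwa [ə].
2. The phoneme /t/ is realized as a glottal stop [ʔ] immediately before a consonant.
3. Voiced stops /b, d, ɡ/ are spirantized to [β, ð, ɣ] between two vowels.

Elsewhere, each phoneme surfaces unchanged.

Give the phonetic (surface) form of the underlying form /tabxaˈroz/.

/t/ (word-initial) fails the environment for rule 2, so it stays [t].
Rule 1 applies to /a/ (between /t/ and /b/: in an unstressed syllable) → [ə].
/b/ — between /a/ and /x/; rule 3 does not apply here → [b].
/a/ (between /x/ and /r/) occurs in an unstressed syllable → [ə] by rule 1.
/o/ (between /r/ and /z/): rule 1 targets it, but not in an unstressed syllable → unchanged [o].

[təbxəˈroz]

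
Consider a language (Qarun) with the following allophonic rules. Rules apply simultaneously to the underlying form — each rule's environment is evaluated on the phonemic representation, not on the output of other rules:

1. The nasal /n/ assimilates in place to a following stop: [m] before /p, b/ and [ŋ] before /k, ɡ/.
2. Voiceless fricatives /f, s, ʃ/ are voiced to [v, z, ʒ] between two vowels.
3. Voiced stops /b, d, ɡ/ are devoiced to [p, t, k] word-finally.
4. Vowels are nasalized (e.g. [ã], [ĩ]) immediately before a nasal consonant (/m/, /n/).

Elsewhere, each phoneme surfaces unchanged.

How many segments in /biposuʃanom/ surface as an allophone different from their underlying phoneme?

4

Segments that undergo a rule: /s/ → [z] (rule 2); /ʃ/ → [ʒ] (rule 2); /a/ → [ã] (rule 4); /o/ → [õ] (rule 4).
All other segments surface unchanged.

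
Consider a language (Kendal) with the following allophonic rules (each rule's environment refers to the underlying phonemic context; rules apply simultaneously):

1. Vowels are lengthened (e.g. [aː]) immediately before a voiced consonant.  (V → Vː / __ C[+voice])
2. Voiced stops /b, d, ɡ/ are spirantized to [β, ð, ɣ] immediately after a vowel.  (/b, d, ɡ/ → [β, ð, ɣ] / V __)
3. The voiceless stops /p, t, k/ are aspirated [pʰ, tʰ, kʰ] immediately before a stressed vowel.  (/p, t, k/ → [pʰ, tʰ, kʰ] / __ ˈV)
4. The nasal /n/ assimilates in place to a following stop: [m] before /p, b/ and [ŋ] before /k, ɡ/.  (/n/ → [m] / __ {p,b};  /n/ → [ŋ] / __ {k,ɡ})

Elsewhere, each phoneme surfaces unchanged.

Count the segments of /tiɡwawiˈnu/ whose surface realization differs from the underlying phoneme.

Segments that undergo a rule: /i/ → [iː] (rule 1); /ɡ/ → [ɣ] (rule 2); /a/ → [aː] (rule 1); /i/ → [iː] (rule 1).
All other segments surface unchanged.

4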